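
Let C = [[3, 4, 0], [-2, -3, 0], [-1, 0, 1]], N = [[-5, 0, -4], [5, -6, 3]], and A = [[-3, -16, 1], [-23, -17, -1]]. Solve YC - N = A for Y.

YC = A + N = [[-8, -16, -3], [-18, -23, 2]].
Right-multiplying both sides by C⁻¹ gives Y = (A + N)C⁻¹.
det C = -1; the adjugate gives C⁻¹ = [[3, 4, 0], [-2, -3, 0], [3, 4, 1]].
Y = (A + N)C⁻¹ = [[-1, 4, -3], [-2, 5, 2]].

Y = [[-1, 4, -3], [-2, 5, 2]]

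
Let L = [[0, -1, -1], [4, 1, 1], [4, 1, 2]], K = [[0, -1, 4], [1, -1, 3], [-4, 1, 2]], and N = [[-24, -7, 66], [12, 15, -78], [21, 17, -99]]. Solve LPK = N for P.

P = [[-2, 1, 1], [-5, -5, -5], [-5, 1, -2]]

P = L⁻¹NK⁻¹ (apply L⁻¹ on the left and K⁻¹ on the right).
det L = 4; the adjugate gives L⁻¹ = [[1/4, 1/4, 0], [-1, 1, -1], [0, -1, 1]].
K has determinant 2; K⁻¹ = [[-5/2, 3, 1/2], [-7, 8, 2], [-3/2, 2, 1/2]].
L⁻¹N = [[-3, 2, -3], [15, 5, -45], [9, 2, -21]].
P = (L⁻¹N)K⁻¹ = [[-2, 1, 1], [-5, -5, -5], [-5, 1, -2]].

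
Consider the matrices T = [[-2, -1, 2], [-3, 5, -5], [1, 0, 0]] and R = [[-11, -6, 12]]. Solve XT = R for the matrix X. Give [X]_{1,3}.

1

Since T sits to the right of X, X = RT⁻¹.
det T = -5, so T⁻¹ = [[0, 0, 1], [1, 2/5, 16/5], [1, 1/5, 13/5]].
X = RT⁻¹ = [[-11, -6, 12]] · [[0, 0, 1], [1, 2/5, 16/5], [1, 1/5, 13/5]] = [[6, 0, 1]].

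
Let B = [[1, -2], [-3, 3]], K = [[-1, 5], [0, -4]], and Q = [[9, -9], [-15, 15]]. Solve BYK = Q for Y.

Y = [[-1, -1], [4, 4]]

Y = B⁻¹QK⁻¹ (apply B⁻¹ on the left and K⁻¹ on the right).
det B = -3, so B⁻¹ = [[-1, -2/3], [-1, -1/3]].
det K = 4, so K⁻¹ = [[-1, -5/4], [0, -1/4]].
B⁻¹Q = [[1, -1], [-4, 4]].
Y = (B⁻¹Q)K⁻¹ = [[-1, -1], [4, 4]].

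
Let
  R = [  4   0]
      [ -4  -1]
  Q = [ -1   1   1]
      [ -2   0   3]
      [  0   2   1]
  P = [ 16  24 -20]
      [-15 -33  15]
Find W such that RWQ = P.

W = R⁻¹PQ⁻¹ (apply R⁻¹ on the left and Q⁻¹ on the right).
det R = -4, so R⁻¹ = [[1/4, 0], [-1, -1]].
det Q = 4, so Q⁻¹ = [[-3/2, 1/4, 3/4], [1/2, -1/4, 1/4], [-1, 1/2, 1/2]].
R⁻¹P = [[4, 6, -5], [-1, 9, 5]].
W = (R⁻¹P)Q⁻¹ = [[2, -3, 2], [1, 0, 4]].

W = [[2, -3, 2], [1, 0, 4]]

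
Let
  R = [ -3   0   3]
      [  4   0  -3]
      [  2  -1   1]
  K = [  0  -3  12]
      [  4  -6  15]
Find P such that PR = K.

R is on the right of P, so right-multiply by R⁻¹: P = KR⁻¹.
R has determinant -3; R⁻¹ = [[1, 1, 0], [10/3, 3, -1], [4/3, 1, 0]].
P = KR⁻¹ = [[0, -3, 12], [4, -6, 15]] · [[1, 1, 0], [10/3, 3, -1], [4/3, 1, 0]] = [[6, 3, 3], [4, 1, 6]].

P = [[6, 3, 3], [4, 1, 6]]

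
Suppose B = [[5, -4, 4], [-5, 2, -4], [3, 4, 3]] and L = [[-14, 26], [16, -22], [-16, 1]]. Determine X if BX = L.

B is on the left of X, so left-multiply by B⁻¹: X = B⁻¹L.
det B = -6; the adjugate gives B⁻¹ = [[-11/3, -14/3, -4/3], [-1/2, -1/2, 0], [13/3, 16/3, 5/3]].
X = B⁻¹L = [[-11/3, -14/3, -4/3], [-1/2, -1/2, 0], [13/3, 16/3, 5/3]] · [[-14, 26], [16, -22], [-16, 1]] = [[-2, 6], [-1, -2], [-2, -3]].

X = [[-2, 6], [-1, -2], [-2, -3]]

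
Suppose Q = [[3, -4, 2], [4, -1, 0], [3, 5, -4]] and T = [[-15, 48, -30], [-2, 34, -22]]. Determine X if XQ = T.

Q is on the right of X, so right-multiply by Q⁻¹: X = TQ⁻¹.
det Q = -6; the adjugate gives Q⁻¹ = [[-2/3, 1, -1/3], [-8/3, 3, -4/3], [-23/6, 9/2, -13/6]].
X = TQ⁻¹ = [[-15, 48, -30], [-2, 34, -22]] · [[-2/3, 1, -1/3], [-8/3, 3, -4/3], [-23/6, 9/2, -13/6]] = [[-3, -6, 6], [-5, 1, 3]].

X = [[-3, -6, 6], [-5, 1, 3]]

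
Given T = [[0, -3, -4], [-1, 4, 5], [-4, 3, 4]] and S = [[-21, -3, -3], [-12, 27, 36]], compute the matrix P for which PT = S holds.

T is on the right of P, so right-multiply by T⁻¹: P = ST⁻¹.
det T = -4, so T⁻¹ = [[-1/4, 0, -1/4], [4, 4, -1], [-13/4, -3, 3/4]].
P = ST⁻¹ = [[-21, -3, -3], [-12, 27, 36]] · [[-1/4, 0, -1/4], [4, 4, -1], [-13/4, -3, 3/4]] = [[3, -3, 6], [-6, 0, 3]].

P = [[3, -3, 6], [-6, 0, 3]]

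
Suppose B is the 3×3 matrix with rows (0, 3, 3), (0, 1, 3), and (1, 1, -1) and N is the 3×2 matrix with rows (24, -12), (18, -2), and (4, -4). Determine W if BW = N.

W = [[6, 2], [3, -5], [5, 1]]

Since B multiplies W on the left, W = B⁻¹N.
det B = 6, so B⁻¹ = [[-2/3, 1, 1], [1/2, -1/2, 0], [-1/6, 1/2, 0]].
W = B⁻¹N = [[-2/3, 1, 1], [1/2, -1/2, 0], [-1/6, 1/2, 0]] · [[24, -12], [18, -2], [4, -4]] = [[6, 2], [3, -5], [5, 1]].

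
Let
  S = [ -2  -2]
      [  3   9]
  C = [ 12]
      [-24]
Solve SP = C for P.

Left-multiplying both sides by S⁻¹ gives P = S⁻¹C.
S has determinant -12; S⁻¹ = [[-3/4, -1/6], [1/4, 1/6]].
P = S⁻¹C = [[-3/4, -1/6], [1/4, 1/6]] · [[12], [-24]] = [[-5], [-1]].

P = [[-5], [-1]]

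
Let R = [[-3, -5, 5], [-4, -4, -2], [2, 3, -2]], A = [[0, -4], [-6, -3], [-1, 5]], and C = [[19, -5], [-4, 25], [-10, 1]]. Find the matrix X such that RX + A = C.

RX = C − A = [[19, -1], [2, 28], [-9, -4]].
R is on the left of X, so left-multiply by R⁻¹: X = R⁻¹(C − A).
det R = -2, so R⁻¹ = [[-7, -5/2, -15], [6, 2, 13], [2, 1/2, 4]].
X = R⁻¹(C − A) = [[-3, -3], [1, -2], [3, -4]].

X = [[-3, -3], [1, -2], [3, -4]]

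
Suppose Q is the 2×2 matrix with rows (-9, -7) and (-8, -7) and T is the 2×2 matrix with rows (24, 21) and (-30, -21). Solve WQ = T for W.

W = [[0, -3], [6, -3]]

Since Q sits to the right of W, W = TQ⁻¹.
Q has determinant 7; Q⁻¹ = [[-1, 1], [8/7, -9/7]].
W = TQ⁻¹ = [[24, 21], [-30, -21]] · [[-1, 1], [8/7, -9/7]] = [[0, -3], [6, -3]].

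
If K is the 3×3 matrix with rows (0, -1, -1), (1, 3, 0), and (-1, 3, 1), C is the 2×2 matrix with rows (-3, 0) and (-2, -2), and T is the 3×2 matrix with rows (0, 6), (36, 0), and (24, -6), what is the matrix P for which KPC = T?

P = K⁻¹TC⁻¹ (apply K⁻¹ on the left and C⁻¹ on the right).
det K = -5, so K⁻¹ = [[-3/5, 2/5, -3/5], [1/5, 1/5, 1/5], [-6/5, -1/5, -1/5]].
det C = 6, so C⁻¹ = [[-1/3, 0], [1/3, -1/2]].
K⁻¹T = [[0, 0], [12, 0], [-12, -6]].
P = (K⁻¹T)C⁻¹ = [[0, 0], [-4, 0], [2, 3]].

P = [[0, 0], [-4, 0], [2, 3]]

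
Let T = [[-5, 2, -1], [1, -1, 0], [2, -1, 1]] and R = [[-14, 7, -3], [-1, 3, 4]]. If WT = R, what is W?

Right-multiplying both sides by T⁻¹ gives W = RT⁻¹.
det T = 2; the adjugate gives T⁻¹ = [[-1/2, -1/2, -1/2], [-1/2, -3/2, -1/2], [1/2, -1/2, 3/2]].
W = RT⁻¹ = [[-14, 7, -3], [-1, 3, 4]] · [[-1/2, -1/2, -1/2], [-1/2, -3/2, -1/2], [1/2, -1/2, 3/2]] = [[2, -2, -1], [1, -6, 5]].

W = [[2, -2, -1], [1, -6, 5]]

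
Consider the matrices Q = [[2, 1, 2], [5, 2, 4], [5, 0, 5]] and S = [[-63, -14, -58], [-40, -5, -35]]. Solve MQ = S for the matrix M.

M = [[-4, -5, -6], [5, -5, -5]]

Since Q sits to the right of M, M = SQ⁻¹.
det Q = -5, so Q⁻¹ = [[-2, 1, 0], [1, 0, -2/5], [2, -1, 1/5]].
M = SQ⁻¹ = [[-63, -14, -58], [-40, -5, -35]] · [[-2, 1, 0], [1, 0, -2/5], [2, -1, 1/5]] = [[-4, -5, -6], [5, -5, -5]].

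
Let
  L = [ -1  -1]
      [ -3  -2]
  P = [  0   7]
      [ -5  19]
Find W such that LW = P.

Since L multiplies W on the left, W = L⁻¹P.
det L = -1; the adjugate gives L⁻¹ = [[2, -1], [-3, 1]].
W = L⁻¹P = [[2, -1], [-3, 1]] · [[0, 7], [-5, 19]] = [[5, -5], [-5, -2]].

W = [[5, -5], [-5, -2]]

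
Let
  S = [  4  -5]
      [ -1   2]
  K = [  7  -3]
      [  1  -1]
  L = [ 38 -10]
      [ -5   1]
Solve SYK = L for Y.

Y = [[3, -4], [1, -1]]

Isolating Y: multiply by S⁻¹ from the left and K⁻¹ from the right, so Y = S⁻¹LK⁻¹.
S has determinant 3; S⁻¹ = [[2/3, 5/3], [1/3, 4/3]].
det K = -4, so K⁻¹ = [[1/4, -3/4], [1/4, -7/4]].
S⁻¹L = [[17, -5], [6, -2]].
Y = (S⁻¹L)K⁻¹ = [[3, -4], [1, -1]].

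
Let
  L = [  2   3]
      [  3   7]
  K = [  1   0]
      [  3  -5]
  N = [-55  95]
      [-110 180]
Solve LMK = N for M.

M = [[4, -5], [-2, -3]]

Left-multiply by L⁻¹ and right-multiply by K⁻¹: M = L⁻¹NK⁻¹.
det L = 5; the adjugate gives L⁻¹ = [[7/5, -3/5], [-3/5, 2/5]].
K has determinant -5; K⁻¹ = [[1, 0], [3/5, -1/5]].
L⁻¹N = [[-11, 25], [-11, 15]].
M = (L⁻¹N)K⁻¹ = [[4, -5], [-2, -3]].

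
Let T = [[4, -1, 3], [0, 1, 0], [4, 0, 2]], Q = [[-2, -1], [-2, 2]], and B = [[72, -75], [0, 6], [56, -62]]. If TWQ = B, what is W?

W = [[2, -5], [-2, 2], [-3, -5]]

Left-multiply by T⁻¹ and right-multiply by Q⁻¹: W = T⁻¹BQ⁻¹.
T has determinant -4; T⁻¹ = [[-1/2, -1/2, 3/4], [0, 1, 0], [1, 1, -1]].
det Q = -6, so Q⁻¹ = [[-1/3, -1/6], [-1/3, 1/3]].
T⁻¹B = [[6, -12], [0, 6], [16, -7]].
W = (T⁻¹B)Q⁻¹ = [[2, -5], [-2, 2], [-3, -5]].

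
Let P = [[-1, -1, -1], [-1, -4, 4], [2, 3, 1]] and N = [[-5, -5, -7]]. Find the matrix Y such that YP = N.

Since P sits to the right of Y, Y = NP⁻¹.
det P = 2; the adjugate gives P⁻¹ = [[-8, -1, -4], [9/2, 1/2, 5/2], [5/2, 1/2, 3/2]].
Y = NP⁻¹ = [[-5, -5, -7]] · [[-8, -1, -4], [9/2, 1/2, 5/2], [5/2, 1/2, 3/2]] = [[0, -1, -3]].

Y = [[0, -1, -3]]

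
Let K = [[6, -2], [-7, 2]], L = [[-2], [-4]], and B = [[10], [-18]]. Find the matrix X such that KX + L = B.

X = [[2], [0]]

KX = B − L = [[12], [-14]].
K is on the left of X, so left-multiply by K⁻¹: X = K⁻¹(B − L).
K has determinant -2; K⁻¹ = [[-1, -1], [-7/2, -3]].
X = K⁻¹(B − L) = [[2], [0]].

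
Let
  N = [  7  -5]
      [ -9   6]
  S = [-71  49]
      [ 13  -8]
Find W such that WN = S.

W = [[-5, 4], [-2, -3]]

N is on the right of W, so right-multiply by N⁻¹: W = SN⁻¹.
det N = -3, so N⁻¹ = [[-2, -5/3], [-3, -7/3]].
W = SN⁻¹ = [[-71, 49], [13, -8]] · [[-2, -5/3], [-3, -7/3]] = [[-5, 4], [-2, -3]].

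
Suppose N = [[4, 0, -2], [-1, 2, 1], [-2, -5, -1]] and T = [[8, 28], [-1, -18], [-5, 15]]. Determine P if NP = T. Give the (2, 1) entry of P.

1

Since N multiplies P on the left, P = N⁻¹T.
N has determinant -6; N⁻¹ = [[-1/2, -5/3, -2/3], [1/2, 4/3, 1/3], [-3/2, -10/3, -4/3]].
P = N⁻¹T = [[-1/2, -5/3, -2/3], [1/2, 4/3, 1/3], [-3/2, -10/3, -4/3]] · [[8, 28], [-1, -18], [-5, 15]] = [[1, 6], [1, -5], [-2, -2]].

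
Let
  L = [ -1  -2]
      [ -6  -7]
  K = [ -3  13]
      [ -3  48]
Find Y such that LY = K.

Y = [[-3, -1], [3, -6]]

Left-multiplying both sides by L⁻¹ gives Y = L⁻¹K.
det L = -5; the adjugate gives L⁻¹ = [[7/5, -2/5], [-6/5, 1/5]].
Y = L⁻¹K = [[7/5, -2/5], [-6/5, 1/5]] · [[-3, 13], [-3, 48]] = [[-3, -1], [3, -6]].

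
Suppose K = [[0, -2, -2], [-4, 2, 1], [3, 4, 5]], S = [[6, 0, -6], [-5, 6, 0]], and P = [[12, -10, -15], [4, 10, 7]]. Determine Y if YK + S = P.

YK = P − S = [[6, -10, -9], [9, 4, 7]].
K is on the right of Y, so right-multiply by K⁻¹: Y = (P − S)K⁻¹.
det K = -2; the adjugate gives K⁻¹ = [[-3, -1, -1], [-23/2, -3, -4], [11, 3, 4]].
Y = (P − S)K⁻¹ = [[-2, -3, -2], [4, 0, 3]].

Y = [[-2, -3, -2], [4, 0, 3]]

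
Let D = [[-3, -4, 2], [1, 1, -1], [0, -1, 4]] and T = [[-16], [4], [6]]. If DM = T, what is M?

M = [[4], [2], [2]]

D is on the left of M, so left-multiply by D⁻¹: M = D⁻¹T.
det D = 5; the adjugate gives D⁻¹ = [[3/5, 14/5, 2/5], [-4/5, -12/5, -1/5], [-1/5, -3/5, 1/5]].
M = D⁻¹T = [[3/5, 14/5, 2/5], [-4/5, -12/5, -1/5], [-1/5, -3/5, 1/5]] · [[-16], [4], [6]] = [[4], [2], [2]].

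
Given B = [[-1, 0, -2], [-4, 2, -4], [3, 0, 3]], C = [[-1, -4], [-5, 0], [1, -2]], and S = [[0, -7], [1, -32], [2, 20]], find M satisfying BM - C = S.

M = [[1, 1], [0, -4], [0, 5]]

BM = S + C = [[-1, -11], [-4, -32], [3, 18]].
Since B multiplies M on the left, M = B⁻¹(S + C).
det B = 6; the adjugate gives B⁻¹ = [[1, 0, 2/3], [0, 1/2, 2/3], [-1, 0, -1/3]].
M = B⁻¹(S + C) = [[1, 1], [0, -4], [0, 5]].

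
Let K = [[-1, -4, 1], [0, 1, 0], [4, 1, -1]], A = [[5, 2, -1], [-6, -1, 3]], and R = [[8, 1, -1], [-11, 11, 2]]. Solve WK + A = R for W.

WK = R − A = [[3, -1, 0], [-5, 12, -1]].
Since K sits to the right of W, W = (R − A)K⁻¹.
det K = -3, so K⁻¹ = [[1/3, 1, 1/3], [0, 1, 0], [4/3, 5, 1/3]].
W = (R − A)K⁻¹ = [[1, 2, 1], [-3, 2, -2]].

W = [[1, 2, 1], [-3, 2, -2]]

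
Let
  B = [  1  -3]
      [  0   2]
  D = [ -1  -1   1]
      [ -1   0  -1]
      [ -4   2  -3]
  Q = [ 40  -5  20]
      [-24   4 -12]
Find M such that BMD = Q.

M = [[-1, -3, 0], [2, 2, 2]]

M = B⁻¹QD⁻¹ (apply B⁻¹ on the left and D⁻¹ on the right).
B has determinant 2; B⁻¹ = [[1, 3/2], [0, 1/2]].
det D = -5, so D⁻¹ = [[-2/5, 1/5, -1/5], [-1/5, -7/5, 2/5], [2/5, -6/5, 1/5]].
B⁻¹Q = [[4, 1, 2], [-12, 2, -6]].
M = (B⁻¹Q)D⁻¹ = [[-1, -3, 0], [2, 2, 2]].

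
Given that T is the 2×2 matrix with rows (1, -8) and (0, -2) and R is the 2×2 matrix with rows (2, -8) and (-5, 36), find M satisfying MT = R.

M = [[2, -4], [-5, 2]]

Right-multiplying both sides by T⁻¹ gives M = RT⁻¹.
det T = -2; the adjugate gives T⁻¹ = [[1, -4], [0, -1/2]].
M = RT⁻¹ = [[2, -8], [-5, 36]] · [[1, -4], [0, -1/2]] = [[2, -4], [-5, 2]].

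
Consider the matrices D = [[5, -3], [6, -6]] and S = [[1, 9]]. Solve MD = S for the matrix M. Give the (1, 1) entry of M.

D is on the right of M, so right-multiply by D⁻¹: M = SD⁻¹.
det D = -12, so D⁻¹ = [[1/2, -1/4], [1/2, -5/12]].
M = SD⁻¹ = [[1, 9]] · [[1/2, -1/4], [1/2, -5/12]] = [[5, -4]].

5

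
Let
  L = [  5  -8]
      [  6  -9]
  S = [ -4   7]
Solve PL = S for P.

P = [[-2, 1]]

Right-multiplying both sides by L⁻¹ gives P = SL⁻¹.
det L = 3, so L⁻¹ = [[-3, 8/3], [-2, 5/3]].
P = SL⁻¹ = [[-4, 7]] · [[-3, 8/3], [-2, 5/3]] = [[-2, 1]].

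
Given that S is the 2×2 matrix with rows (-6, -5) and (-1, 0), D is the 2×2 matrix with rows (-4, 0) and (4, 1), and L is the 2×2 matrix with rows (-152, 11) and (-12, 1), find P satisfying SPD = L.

P = S⁻¹LD⁻¹ (apply S⁻¹ on the left and D⁻¹ on the right).
det S = -5, so S⁻¹ = [[0, -1], [-1/5, 6/5]].
det D = -4, so D⁻¹ = [[-1/4, 0], [1, 1]].
S⁻¹L = [[12, -1], [16, -1]].
P = (S⁻¹L)D⁻¹ = [[-4, -1], [-5, -1]].

P = [[-4, -1], [-5, -1]]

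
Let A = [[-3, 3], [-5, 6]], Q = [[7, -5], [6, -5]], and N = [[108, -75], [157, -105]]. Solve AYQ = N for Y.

Isolating Y: multiply by A⁻¹ from the left and Q⁻¹ from the right, so Y = A⁻¹NQ⁻¹.
det A = -3; the adjugate gives A⁻¹ = [[-2, 1], [-5/3, 1]].
det Q = -5; the adjugate gives Q⁻¹ = [[1, -1], [6/5, -7/5]].
A⁻¹N = [[-59, 45], [-23, 20]].
Y = (A⁻¹N)Q⁻¹ = [[-5, -4], [1, -5]].

Y = [[-5, -4], [1, -5]]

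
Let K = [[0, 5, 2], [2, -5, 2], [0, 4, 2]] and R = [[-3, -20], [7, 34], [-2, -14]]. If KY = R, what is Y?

Y = [[0, -3], [-1, -6], [1, 5]]

Since K multiplies Y on the left, Y = K⁻¹R.
det K = -4; the adjugate gives K⁻¹ = [[9/2, 1/2, -5], [1, 0, -1], [-2, 0, 5/2]].
Y = K⁻¹R = [[9/2, 1/2, -5], [1, 0, -1], [-2, 0, 5/2]] · [[-3, -20], [7, 34], [-2, -14]] = [[0, -3], [-1, -6], [1, 5]].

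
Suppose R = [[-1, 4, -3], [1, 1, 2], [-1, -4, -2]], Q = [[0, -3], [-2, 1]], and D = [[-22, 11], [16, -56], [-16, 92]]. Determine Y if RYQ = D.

Isolating Y: multiply by R⁻¹ from the left and Q⁻¹ from the right, so Y = R⁻¹DQ⁻¹.
det R = 3; the adjugate gives R⁻¹ = [[2, 20/3, 11/3], [0, -1/3, -1/3], [-1, -8/3, -5/3]].
det Q = -6; the adjugate gives Q⁻¹ = [[-1/6, -1/2], [-1/3, 0]].
R⁻¹D = [[4, -14], [0, -12], [6, -15]].
Y = (R⁻¹D)Q⁻¹ = [[4, -2], [4, 0], [4, -3]].

Y = [[4, -2], [4, 0], [4, -3]]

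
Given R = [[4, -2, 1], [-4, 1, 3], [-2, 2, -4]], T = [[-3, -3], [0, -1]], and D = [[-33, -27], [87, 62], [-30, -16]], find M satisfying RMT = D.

Left-multiply by R⁻¹ and right-multiply by T⁻¹: M = R⁻¹DT⁻¹.
det R = -2; the adjugate gives R⁻¹ = [[5, 3, 7/2], [11, 7, 8], [3, 2, 2]].
det T = 3; the adjugate gives T⁻¹ = [[-1/3, 1], [0, -1]].
R⁻¹D = [[-9, -5], [6, 9], [15, 11]].
M = (R⁻¹D)T⁻¹ = [[3, -4], [-2, -3], [-5, 4]].

M = [[3, -4], [-2, -3], [-5, 4]]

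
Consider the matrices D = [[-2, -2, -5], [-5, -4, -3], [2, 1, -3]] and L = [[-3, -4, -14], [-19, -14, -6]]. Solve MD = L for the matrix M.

M = [[1, 1, 2], [3, 1, -4]]

Since D sits to the right of M, M = LD⁻¹.
det D = -3; the adjugate gives D⁻¹ = [[-5, 11/3, 14/3], [7, -16/3, -19/3], [-1, 2/3, 2/3]].
M = LD⁻¹ = [[-3, -4, -14], [-19, -14, -6]] · [[-5, 11/3, 14/3], [7, -16/3, -19/3], [-1, 2/3, 2/3]] = [[1, 1, 2], [3, 1, -4]].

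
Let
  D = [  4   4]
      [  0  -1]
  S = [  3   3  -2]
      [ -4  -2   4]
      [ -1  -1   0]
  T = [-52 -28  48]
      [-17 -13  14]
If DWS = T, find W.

Isolating W: multiply by D⁻¹ from the left and S⁻¹ from the right, so W = D⁻¹TS⁻¹.
det D = -4, so D⁻¹ = [[1/4, 1], [0, -1]].
S has determinant -4; S⁻¹ = [[-1, -1/2, -2], [1, 1/2, 1], [-1/2, 0, -3/2]].
D⁻¹T = [[-30, -20, 26], [17, 13, -14]].
W = (D⁻¹T)S⁻¹ = [[-3, 5, 1], [3, -2, 0]].

W = [[-3, 5, 1], [3, -2, 0]]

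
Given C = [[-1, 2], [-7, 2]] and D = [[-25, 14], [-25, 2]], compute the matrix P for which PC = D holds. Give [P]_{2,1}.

Right-multiplying both sides by C⁻¹ gives P = DC⁻¹.
C has determinant 12; C⁻¹ = [[1/6, -1/6], [7/12, -1/12]].
P = DC⁻¹ = [[-25, 14], [-25, 2]] · [[1/6, -1/6], [7/12, -1/12]] = [[4, 3], [-3, 4]].

-3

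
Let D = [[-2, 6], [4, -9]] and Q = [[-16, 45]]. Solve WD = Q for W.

W = [[6, -1]]

Since D sits to the right of W, W = QD⁻¹.
det D = -6; the adjugate gives D⁻¹ = [[3/2, 1], [2/3, 1/3]].
W = QD⁻¹ = [[-16, 45]] · [[3/2, 1], [2/3, 1/3]] = [[6, -1]].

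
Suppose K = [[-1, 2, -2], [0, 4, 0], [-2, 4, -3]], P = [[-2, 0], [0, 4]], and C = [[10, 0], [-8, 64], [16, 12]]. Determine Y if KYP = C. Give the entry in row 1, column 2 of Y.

2

Left-multiply by K⁻¹ and right-multiply by P⁻¹: Y = K⁻¹CP⁻¹.
K has determinant -4; K⁻¹ = [[3, 1/2, -2], [0, 1/4, 0], [-2, 0, 1]].
P has determinant -8; P⁻¹ = [[-1/2, 0], [0, 1/4]].
K⁻¹C = [[-6, 8], [-2, 16], [-4, 12]].
Y = (K⁻¹C)P⁻¹ = [[3, 2], [1, 4], [2, 3]].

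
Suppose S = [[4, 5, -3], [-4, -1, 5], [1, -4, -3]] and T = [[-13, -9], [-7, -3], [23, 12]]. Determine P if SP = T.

S is on the left of P, so left-multiply by S⁻¹: P = S⁻¹T.
S has determinant 6; S⁻¹ = [[23/6, 9/2, 11/3], [-7/6, -3/2, -4/3], [17/6, 7/2, 8/3]].
P = S⁻¹T = [[23/6, 9/2, 11/3], [-7/6, -3/2, -4/3], [17/6, 7/2, 8/3]] · [[-13, -9], [-7, -3], [23, 12]] = [[3, -4], [-5, -1], [0, -4]].

P = [[3, -4], [-5, -1], [0, -4]]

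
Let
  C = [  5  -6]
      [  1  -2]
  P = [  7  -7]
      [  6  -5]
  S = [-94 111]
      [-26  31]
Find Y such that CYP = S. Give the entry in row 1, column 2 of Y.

1

Left-multiply by C⁻¹ and right-multiply by P⁻¹: Y = C⁻¹SP⁻¹.
det C = -4, so C⁻¹ = [[1/2, -3/2], [1/4, -5/4]].
det P = 7, so P⁻¹ = [[-5/7, 1], [-6/7, 1]].
C⁻¹S = [[-8, 9], [9, -11]].
Y = (C⁻¹S)P⁻¹ = [[-2, 1], [3, -2]].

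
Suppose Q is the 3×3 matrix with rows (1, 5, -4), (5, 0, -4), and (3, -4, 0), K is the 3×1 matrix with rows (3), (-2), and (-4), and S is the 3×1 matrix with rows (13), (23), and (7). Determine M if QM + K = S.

M = [[5], [1], [0]]

QM = S − K = [[10], [25], [11]].
Since Q multiplies M on the left, M = Q⁻¹(S − K).
det Q = 4, so Q⁻¹ = [[-4, 4, -5], [-3, 3, -4], [-5, 19/4, -25/4]].
M = Q⁻¹(S − K) = [[5], [1], [0]].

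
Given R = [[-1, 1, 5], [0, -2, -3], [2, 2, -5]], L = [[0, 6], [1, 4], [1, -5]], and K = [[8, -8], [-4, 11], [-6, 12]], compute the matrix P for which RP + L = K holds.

RP = K − L = [[8, -14], [-5, 7], [-7, 17]].
Since R multiplies P on the left, P = R⁻¹(K − L).
det R = -2, so R⁻¹ = [[-8, -15/2, -7/2], [3, 5/2, 3/2], [-2, -2, -1]].
P = R⁻¹(K − L) = [[-2, 0], [1, 1], [1, -3]].

P = [[-2, 0], [1, 1], [1, -3]]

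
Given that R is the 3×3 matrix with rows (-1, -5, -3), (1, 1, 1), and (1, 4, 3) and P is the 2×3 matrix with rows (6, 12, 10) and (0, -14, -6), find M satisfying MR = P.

M = [[0, 4, 2], [5, 3, 2]]

Since R sits to the right of M, M = PR⁻¹.
R has determinant 2; R⁻¹ = [[-1/2, 3/2, -1], [-1, 0, -1], [3/2, -1/2, 2]].
M = PR⁻¹ = [[6, 12, 10], [0, -14, -6]] · [[-1/2, 3/2, -1], [-1, 0, -1], [3/2, -1/2, 2]] = [[0, 4, 2], [5, 3, 2]].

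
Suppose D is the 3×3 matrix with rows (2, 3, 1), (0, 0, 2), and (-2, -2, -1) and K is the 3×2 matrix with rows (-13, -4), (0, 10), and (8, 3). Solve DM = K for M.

Since D multiplies M on the left, M = D⁻¹K.
det D = -4, so D⁻¹ = [[-1, -1/4, -3/2], [1, 0, 1], [0, 1/2, 0]].
M = D⁻¹K = [[-1, -1/4, -3/2], [1, 0, 1], [0, 1/2, 0]] · [[-13, -4], [0, 10], [8, 3]] = [[1, -3], [-5, -1], [0, 5]].

M = [[1, -3], [-5, -1], [0, 5]]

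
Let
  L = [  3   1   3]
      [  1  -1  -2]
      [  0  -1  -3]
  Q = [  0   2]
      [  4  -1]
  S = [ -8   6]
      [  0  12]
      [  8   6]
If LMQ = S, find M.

M = [[2, 0], [-4, 4], [0, -2]]

M = L⁻¹SQ⁻¹ (apply L⁻¹ on the left and Q⁻¹ on the right).
det L = 3; the adjugate gives L⁻¹ = [[1/3, 0, 1/3], [1, -3, 3], [-1/3, 1, -4/3]].
det Q = -8, so Q⁻¹ = [[1/8, 1/4], [1/2, 0]].
L⁻¹S = [[0, 4], [16, -12], [-8, 2]].
M = (L⁻¹S)Q⁻¹ = [[2, 0], [-4, 4], [0, -2]].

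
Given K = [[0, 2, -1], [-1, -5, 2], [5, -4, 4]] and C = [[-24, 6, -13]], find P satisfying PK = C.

P = [[5, 4, -4]]

K is on the right of P, so right-multiply by K⁻¹: P = CK⁻¹.
det K = -1; the adjugate gives K⁻¹ = [[12, 4, 1], [-14, -5, -1], [-29, -10, -2]].
P = CK⁻¹ = [[-24, 6, -13]] · [[12, 4, 1], [-14, -5, -1], [-29, -10, -2]] = [[5, 4, -4]].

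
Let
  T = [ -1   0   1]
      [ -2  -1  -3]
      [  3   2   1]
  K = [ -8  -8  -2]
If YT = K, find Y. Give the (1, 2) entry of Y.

-2

T is on the right of Y, so right-multiply by T⁻¹: Y = KT⁻¹.
T has determinant -6; T⁻¹ = [[-5/6, -1/3, -1/6], [7/6, 2/3, 5/6], [1/6, -1/3, -1/6]].
Y = KT⁻¹ = [[-8, -8, -2]] · [[-5/6, -1/3, -1/6], [7/6, 2/3, 5/6], [1/6, -1/3, -1/6]] = [[-3, -2, -5]].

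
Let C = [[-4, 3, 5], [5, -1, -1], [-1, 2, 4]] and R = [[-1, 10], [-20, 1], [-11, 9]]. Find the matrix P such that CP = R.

P = [[-5, 1], [-2, 3], [-3, 1]]

Since C multiplies P on the left, P = C⁻¹R.
det C = -4, so C⁻¹ = [[1/2, 1/2, -1/2], [19/4, 11/4, -21/4], [-9/4, -5/4, 11/4]].
P = C⁻¹R = [[1/2, 1/2, -1/2], [19/4, 11/4, -21/4], [-9/4, -5/4, 11/4]] · [[-1, 10], [-20, 1], [-11, 9]] = [[-5, 1], [-2, 3], [-3, 1]].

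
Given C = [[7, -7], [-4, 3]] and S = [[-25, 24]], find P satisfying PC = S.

Right-multiplying both sides by C⁻¹ gives P = SC⁻¹.
C has determinant -7; C⁻¹ = [[-3/7, -1], [-4/7, -1]].
P = SC⁻¹ = [[-25, 24]] · [[-3/7, -1], [-4/7, -1]] = [[-3, 1]].

P = [[-3, 1]]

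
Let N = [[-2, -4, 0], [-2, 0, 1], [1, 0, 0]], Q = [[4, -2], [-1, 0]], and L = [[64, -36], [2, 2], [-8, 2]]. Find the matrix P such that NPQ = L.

P = [[-1, 4], [-4, -4], [-3, 2]]

Left-multiply by N⁻¹ and right-multiply by Q⁻¹: P = N⁻¹LQ⁻¹.
det N = -4, so N⁻¹ = [[0, 0, 1], [-1/4, 0, -1/2], [0, 1, 2]].
det Q = -2; the adjugate gives Q⁻¹ = [[0, -1], [-1/2, -2]].
N⁻¹L = [[-8, 2], [-12, 8], [-14, 6]].
P = (N⁻¹L)Q⁻¹ = [[-1, 4], [-4, -4], [-3, 2]].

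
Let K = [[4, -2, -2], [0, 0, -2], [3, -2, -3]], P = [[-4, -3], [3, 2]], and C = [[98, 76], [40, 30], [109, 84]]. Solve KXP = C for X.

X = [[-3, -1], [5, 3], [5, 0]]

Left-multiply by K⁻¹ and right-multiply by P⁻¹: X = K⁻¹CP⁻¹.
det K = -4, so K⁻¹ = [[1, 1/2, -1], [3/2, 3/2, -2], [0, -1/2, 0]].
P has determinant 1; P⁻¹ = [[2, 3], [-3, -4]].
K⁻¹C = [[9, 7], [-11, -9], [-20, -15]].
X = (K⁻¹C)P⁻¹ = [[-3, -1], [5, 3], [5, 0]].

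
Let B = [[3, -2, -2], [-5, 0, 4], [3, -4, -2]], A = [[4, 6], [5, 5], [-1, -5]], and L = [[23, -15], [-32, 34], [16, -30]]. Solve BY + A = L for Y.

Y = [[5, -5], [1, 2], [-3, 1]]

BY = L − A = [[19, -21], [-37, 29], [17, -25]].
B is on the left of Y, so left-multiply by B⁻¹: Y = B⁻¹(L − A).
det B = 4; the adjugate gives B⁻¹ = [[4, 1, -2], [1/2, 0, -1/2], [5, 3/2, -5/2]].
Y = B⁻¹(L − A) = [[5, -5], [1, 2], [-3, 1]].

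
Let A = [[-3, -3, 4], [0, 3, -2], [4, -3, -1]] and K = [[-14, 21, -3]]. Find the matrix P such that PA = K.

P = [[-2, 0, -5]]

A is on the right of P, so right-multiply by A⁻¹: P = KA⁻¹.
det A = 3; the adjugate gives A⁻¹ = [[-3, -5, -2], [-8/3, -13/3, -2], [-4, -7, -3]].
P = KA⁻¹ = [[-14, 21, -3]] · [[-3, -5, -2], [-8/3, -13/3, -2], [-4, -7, -3]] = [[-2, 0, -5]].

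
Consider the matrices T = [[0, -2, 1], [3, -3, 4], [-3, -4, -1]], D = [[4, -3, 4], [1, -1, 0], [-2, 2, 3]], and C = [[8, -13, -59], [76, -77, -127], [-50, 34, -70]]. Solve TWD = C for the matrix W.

W = T⁻¹CD⁻¹ (apply T⁻¹ on the left and D⁻¹ on the right).
det T = -3, so T⁻¹ = [[-19/3, 2, 5/3], [3, -1, -1], [7, -2, -2]].
D has determinant -3; D⁻¹ = [[1, -17/3, -4/3], [1, -20/3, -4/3], [0, 2/3, 1/3]].
T⁻¹C = [[18, -15, 3], [-2, 4, 20], [4, -5, -19]].
W = (T⁻¹C)D⁻¹ = [[3, 0, -3], [2, -2, 4], [-1, -2, -5]].

W = [[3, 0, -3], [2, -2, 4], [-1, -2, -5]]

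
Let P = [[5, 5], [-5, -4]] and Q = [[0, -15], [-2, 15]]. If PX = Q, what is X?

Left-multiplying both sides by P⁻¹ gives X = P⁻¹Q.
P has determinant 5; P⁻¹ = [[-4/5, -1], [1, 1]].
X = P⁻¹Q = [[-4/5, -1], [1, 1]] · [[0, -15], [-2, 15]] = [[2, -3], [-2, 0]].

X = [[2, -3], [-2, 0]]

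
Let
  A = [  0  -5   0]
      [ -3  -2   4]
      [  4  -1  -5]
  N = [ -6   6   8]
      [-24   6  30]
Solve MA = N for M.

M = [[-2, 2, 0], [0, 0, -6]]

Since A sits to the right of M, M = NA⁻¹.
det A = -5, so A⁻¹ = [[-14/5, 5, 4], [-1/5, 0, 0], [-11/5, 4, 3]].
M = NA⁻¹ = [[-6, 6, 8], [-24, 6, 30]] · [[-14/5, 5, 4], [-1/5, 0, 0], [-11/5, 4, 3]] = [[-2, 2, 0], [0, 0, -6]].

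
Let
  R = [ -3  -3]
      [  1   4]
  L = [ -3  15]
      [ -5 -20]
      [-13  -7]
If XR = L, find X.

Since R sits to the right of X, X = LR⁻¹.
det R = -9, so R⁻¹ = [[-4/9, -1/3], [1/9, 1/3]].
X = LR⁻¹ = [[-3, 15], [-5, -20], [-13, -7]] · [[-4/9, -1/3], [1/9, 1/3]] = [[3, 6], [0, -5], [5, 2]].

X = [[3, 6], [0, -5], [5, 2]]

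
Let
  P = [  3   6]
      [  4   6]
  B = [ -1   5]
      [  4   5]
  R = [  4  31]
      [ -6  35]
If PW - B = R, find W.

W = [[-5, 4], [3, 4]]

PW = R + B = [[3, 36], [-2, 40]].
Since P multiplies W on the left, W = P⁻¹(R + B).
P has determinant -6; P⁻¹ = [[-1, 1], [2/3, -1/2]].
W = P⁻¹(R + B) = [[-5, 4], [3, 4]].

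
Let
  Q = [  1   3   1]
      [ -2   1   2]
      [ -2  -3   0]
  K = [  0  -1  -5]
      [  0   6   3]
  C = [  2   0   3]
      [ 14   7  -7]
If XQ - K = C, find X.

XQ = C + K = [[2, -1, -2], [14, 13, -4]].
Q is on the right of X, so right-multiply by Q⁻¹: X = (C + K)Q⁻¹.
det Q = 2; the adjugate gives Q⁻¹ = [[3, -3/2, 5/2], [-2, 1, -2], [4, -3/2, 7/2]].
X = (C + K)Q⁻¹ = [[0, -1, 0], [0, -2, -5]].

X = [[0, -1, 0], [0, -2, -5]]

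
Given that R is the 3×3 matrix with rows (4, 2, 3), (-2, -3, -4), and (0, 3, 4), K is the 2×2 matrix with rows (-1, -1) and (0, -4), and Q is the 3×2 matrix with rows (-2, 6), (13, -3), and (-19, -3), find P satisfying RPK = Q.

P = R⁻¹QK⁻¹ (apply R⁻¹ on the left and K⁻¹ on the right).
det R = -2; the adjugate gives R⁻¹ = [[0, -1/2, -1/2], [-4, -8, -5], [3, 6, 4]].
K has determinant 4; K⁻¹ = [[-1, 1/4], [0, -1/4]].
R⁻¹Q = [[3, 3], [-1, 15], [-4, -12]].
P = (R⁻¹Q)K⁻¹ = [[-3, 0], [1, -4], [4, 2]].

P = [[-3, 0], [1, -4], [4, 2]]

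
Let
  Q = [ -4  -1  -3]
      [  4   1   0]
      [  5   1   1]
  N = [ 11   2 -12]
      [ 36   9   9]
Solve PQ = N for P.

P = [[5, 4, 3], [-3, 6, 0]]

Right-multiplying both sides by Q⁻¹ gives P = NQ⁻¹.
det Q = 3, so Q⁻¹ = [[1/3, -2/3, 1], [-4/3, 11/3, -4], [-1/3, -1/3, 0]].
P = NQ⁻¹ = [[11, 2, -12], [36, 9, 9]] · [[1/3, -2/3, 1], [-4/3, 11/3, -4], [-1/3, -1/3, 0]] = [[5, 4, 3], [-3, 6, 0]].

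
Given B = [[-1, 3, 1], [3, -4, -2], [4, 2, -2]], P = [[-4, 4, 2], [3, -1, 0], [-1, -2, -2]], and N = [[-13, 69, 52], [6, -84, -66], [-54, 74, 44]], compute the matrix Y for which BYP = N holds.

Y = [[-1, -2, -2], [5, 2, -4], [-4, -1, -4]]

Isolating Y: multiply by B⁻¹ from the left and P⁻¹ from the right, so Y = B⁻¹NP⁻¹.
det B = 4; the adjugate gives B⁻¹ = [[3, 2, -1/2], [-1/2, -1/2, 1/4], [11/2, 7/2, -5/4]].
det P = 2, so P⁻¹ = [[1, 2, 1], [3, 5, 3], [-7/2, -6, -4]].
B⁻¹N = [[0, 2, 2], [-10, 26, 18], [17, -7, 0]].
Y = (B⁻¹N)P⁻¹ = [[-1, -2, -2], [5, 2, -4], [-4, -1, -4]].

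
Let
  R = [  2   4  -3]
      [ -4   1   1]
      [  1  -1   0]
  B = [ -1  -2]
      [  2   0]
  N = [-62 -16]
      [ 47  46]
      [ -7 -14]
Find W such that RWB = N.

W = [[4, -3], [-3, -3], [-4, 3]]

Isolating W: multiply by R⁻¹ from the left and B⁻¹ from the right, so W = R⁻¹NB⁻¹.
det R = -3, so R⁻¹ = [[-1/3, -1, -7/3], [-1/3, -1, -10/3], [-1, -2, -6]].
det B = 4; the adjugate gives B⁻¹ = [[0, 1/2], [-1/2, -1/4]].
R⁻¹N = [[-10, -8], [-3, 6], [10, 8]].
W = (R⁻¹N)B⁻¹ = [[4, -3], [-3, -3], [-4, 3]].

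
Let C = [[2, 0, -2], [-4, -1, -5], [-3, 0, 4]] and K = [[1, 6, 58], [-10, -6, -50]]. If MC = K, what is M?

Right-multiplying both sides by C⁻¹ gives M = KC⁻¹.
C has determinant -2; C⁻¹ = [[2, 0, 1], [-31/2, -1, -9], [3/2, 0, 1]].
M = KC⁻¹ = [[1, 6, 58], [-10, -6, -50]] · [[2, 0, 1], [-31/2, -1, -9], [3/2, 0, 1]] = [[-4, -6, 5], [-2, 6, -6]].

M = [[-4, -6, 5], [-2, 6, -6]]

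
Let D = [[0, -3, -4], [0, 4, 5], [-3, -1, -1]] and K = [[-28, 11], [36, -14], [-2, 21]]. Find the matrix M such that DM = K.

D is on the left of M, so left-multiply by D⁻¹: M = D⁻¹K.
det D = -3, so D⁻¹ = [[-1/3, -1/3, -1/3], [5, 4, 0], [-4, -3, 0]].
M = D⁻¹K = [[-1/3, -1/3, -1/3], [5, 4, 0], [-4, -3, 0]] · [[-28, 11], [36, -14], [-2, 21]] = [[-2, -6], [4, -1], [4, -2]].

M = [[-2, -6], [4, -1], [4, -2]]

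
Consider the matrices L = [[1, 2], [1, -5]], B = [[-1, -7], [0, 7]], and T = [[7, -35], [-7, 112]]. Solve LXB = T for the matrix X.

Isolating X: multiply by L⁻¹ from the left and B⁻¹ from the right, so X = L⁻¹TB⁻¹.
det L = -7; the adjugate gives L⁻¹ = [[5/7, 2/7], [1/7, -1/7]].
det B = -7, so B⁻¹ = [[-1, -1], [0, 1/7]].
L⁻¹T = [[3, 7], [2, -21]].
X = (L⁻¹T)B⁻¹ = [[-3, -2], [-2, -5]].

X = [[-3, -2], [-2, -5]]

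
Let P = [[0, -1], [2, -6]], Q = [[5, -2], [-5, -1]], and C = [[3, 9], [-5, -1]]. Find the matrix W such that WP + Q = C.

WP = C − Q = [[-2, 11], [0, 0]].
Right-multiplying both sides by P⁻¹ gives W = (C − Q)P⁻¹.
det P = 2, so P⁻¹ = [[-3, 1/2], [-1, 0]].
W = (C − Q)P⁻¹ = [[-5, -1], [0, 0]].

W = [[-5, -1], [0, 0]]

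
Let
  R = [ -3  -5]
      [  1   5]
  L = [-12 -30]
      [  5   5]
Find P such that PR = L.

P = [[3, -3], [-2, -1]]

Since R sits to the right of P, P = LR⁻¹.
det R = -10, so R⁻¹ = [[-1/2, -1/2], [1/10, 3/10]].
P = LR⁻¹ = [[-12, -30], [5, 5]] · [[-1/2, -1/2], [1/10, 3/10]] = [[3, -3], [-2, -1]].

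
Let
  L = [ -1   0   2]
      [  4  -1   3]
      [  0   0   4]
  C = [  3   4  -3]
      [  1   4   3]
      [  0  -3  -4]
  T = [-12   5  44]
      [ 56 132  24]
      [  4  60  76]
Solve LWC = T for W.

W = [[5, -1, -3], [1, 0, -3], [-1, 4, -1]]

Left-multiply by L⁻¹ and right-multiply by C⁻¹: W = L⁻¹TC⁻¹.
det L = 4; the adjugate gives L⁻¹ = [[-1, 0, 1/2], [-4, -1, 11/4], [0, 0, 1/4]].
C has determinant 4; C⁻¹ = [[-7/4, 25/4, 6], [1, -3, -3], [-3/4, 9/4, 2]].
L⁻¹T = [[14, 25, -6], [3, 13, 9], [1, 15, 19]].
W = (L⁻¹T)C⁻¹ = [[5, -1, -3], [1, 0, -3], [-1, 4, -1]].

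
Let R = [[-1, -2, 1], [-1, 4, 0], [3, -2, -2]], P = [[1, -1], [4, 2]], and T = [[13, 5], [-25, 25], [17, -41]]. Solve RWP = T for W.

W = R⁻¹TP⁻¹ (apply R⁻¹ on the left and P⁻¹ on the right).
R has determinant 2; R⁻¹ = [[-4, -3, -2], [-1, -1/2, -1/2], [-5, -4, -3]].
det P = 6, so P⁻¹ = [[1/3, 1/6], [-2/3, 1/6]].
R⁻¹T = [[-11, -13], [-9, 3], [-16, -2]].
W = (R⁻¹T)P⁻¹ = [[5, -4], [-5, -1], [-4, -3]].

W = [[5, -4], [-5, -1], [-4, -3]]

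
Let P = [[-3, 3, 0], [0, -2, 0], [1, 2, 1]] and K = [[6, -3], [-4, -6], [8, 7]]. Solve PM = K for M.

Left-multiplying both sides by P⁻¹ gives M = P⁻¹K.
det P = 6, so P⁻¹ = [[-1/3, -1/2, 0], [0, -1/2, 0], [1/3, 3/2, 1]].
M = P⁻¹K = [[-1/3, -1/2, 0], [0, -1/2, 0], [1/3, 3/2, 1]] · [[6, -3], [-4, -6], [8, 7]] = [[0, 4], [2, 3], [4, -3]].

M = [[0, 4], [2, 3], [4, -3]]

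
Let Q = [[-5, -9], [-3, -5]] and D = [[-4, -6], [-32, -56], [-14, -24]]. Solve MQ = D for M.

Right-multiplying both sides by Q⁻¹ gives M = DQ⁻¹.
Q has determinant -2; Q⁻¹ = [[5/2, -9/2], [-3/2, 5/2]].
M = DQ⁻¹ = [[-4, -6], [-32, -56], [-14, -24]] · [[5/2, -9/2], [-3/2, 5/2]] = [[-1, 3], [4, 4], [1, 3]].

M = [[-1, 3], [4, 4], [1, 3]]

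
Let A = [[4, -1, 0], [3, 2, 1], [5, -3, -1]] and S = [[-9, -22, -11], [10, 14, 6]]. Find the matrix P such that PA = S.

A is on the right of P, so right-multiply by A⁻¹: P = SA⁻¹.
A has determinant -4; A⁻¹ = [[-1/4, 1/4, 1/4], [-2, 1, 1], [19/4, -7/4, -11/4]].
P = SA⁻¹ = [[-9, -22, -11], [10, 14, 6]] · [[-1/4, 1/4, 1/4], [-2, 1, 1], [19/4, -7/4, -11/4]] = [[-6, -5, 6], [-2, 6, 0]].

P = [[-6, -5, 6], [-2, 6, 0]]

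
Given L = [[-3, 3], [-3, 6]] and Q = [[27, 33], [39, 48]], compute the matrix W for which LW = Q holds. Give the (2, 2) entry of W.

5

L is on the left of W, so left-multiply by L⁻¹: W = L⁻¹Q.
det L = -9; the adjugate gives L⁻¹ = [[-2/3, 1/3], [-1/3, 1/3]].
W = L⁻¹Q = [[-2/3, 1/3], [-1/3, 1/3]] · [[27, 33], [39, 48]] = [[-5, -6], [4, 5]].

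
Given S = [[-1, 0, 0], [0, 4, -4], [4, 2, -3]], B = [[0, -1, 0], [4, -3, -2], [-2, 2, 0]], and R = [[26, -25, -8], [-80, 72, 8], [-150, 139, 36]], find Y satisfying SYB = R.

Y = [[-3, -4, 5], [-2, -1, 5], [-3, 0, -3]]

Isolating Y: multiply by S⁻¹ from the left and B⁻¹ from the right, so Y = S⁻¹RB⁻¹.
S has determinant 4; S⁻¹ = [[-1, 0, 0], [-4, 3/4, -1], [-4, 1/2, -1]].
B has determinant -4; B⁻¹ = [[-1, 0, -1/2], [-1, 0, 0], [-1/2, -1/2, -1]].
S⁻¹R = [[-26, 25, 8], [-14, 15, 2], [6, -3, 0]].
Y = (S⁻¹R)B⁻¹ = [[-3, -4, 5], [-2, -1, 5], [-3, 0, -3]].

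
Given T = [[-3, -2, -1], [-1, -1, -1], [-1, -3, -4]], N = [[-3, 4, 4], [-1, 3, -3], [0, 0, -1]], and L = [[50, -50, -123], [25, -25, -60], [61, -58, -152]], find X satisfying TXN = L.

Isolating X: multiply by T⁻¹ from the left and N⁻¹ from the right, so X = T⁻¹LN⁻¹.
det T = 1, so T⁻¹ = [[1, -5, 1], [-3, 11, -2], [2, -7, 1]].
det N = 5; the adjugate gives N⁻¹ = [[-3/5, 4/5, -24/5], [-1/5, 3/5, -13/5], [0, 0, -1]].
T⁻¹L = [[-14, 17, 25], [3, -9, 13], [-14, 17, 22]].
X = (T⁻¹L)N⁻¹ = [[5, -1, -2], [0, -3, -4], [5, -1, 1]].

X = [[5, -1, -2], [0, -3, -4], [5, -1, 1]]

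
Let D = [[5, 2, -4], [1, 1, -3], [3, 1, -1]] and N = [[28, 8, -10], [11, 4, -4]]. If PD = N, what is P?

P = [[6, -5, 1], [-1, 1, 5]]

Right-multiplying both sides by D⁻¹ gives P = ND⁻¹.
det D = 2; the adjugate gives D⁻¹ = [[1, -1, -1], [-4, 7/2, 11/2], [-1, 1/2, 3/2]].
P = ND⁻¹ = [[28, 8, -10], [11, 4, -4]] · [[1, -1, -1], [-4, 7/2, 11/2], [-1, 1/2, 3/2]] = [[6, -5, 1], [-1, 1, 5]].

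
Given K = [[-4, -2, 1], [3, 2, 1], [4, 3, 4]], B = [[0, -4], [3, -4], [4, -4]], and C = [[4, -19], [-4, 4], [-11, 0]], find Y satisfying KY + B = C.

KY = C − B = [[4, -15], [-7, 8], [-15, 4]].
K is on the left of Y, so left-multiply by K⁻¹: Y = K⁻¹(C − B).
det K = -3; the adjugate gives K⁻¹ = [[-5/3, -11/3, 4/3], [8/3, 20/3, -7/3], [-1/3, -4/3, 2/3]].
Y = K⁻¹(C − B) = [[-1, 1], [-1, 4], [-2, -3]].

Y = [[-1, 1], [-1, 4], [-2, -3]]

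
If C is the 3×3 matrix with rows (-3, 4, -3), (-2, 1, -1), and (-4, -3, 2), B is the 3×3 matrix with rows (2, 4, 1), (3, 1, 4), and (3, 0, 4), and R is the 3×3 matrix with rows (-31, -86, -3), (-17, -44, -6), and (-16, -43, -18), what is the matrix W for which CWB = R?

W = [[3, 5, -5], [-2, 3, -1], [2, -3, 4]]

Isolating W: multiply by C⁻¹ from the left and B⁻¹ from the right, so W = C⁻¹RB⁻¹.
det C = 5; the adjugate gives C⁻¹ = [[-1/5, 1/5, -1/5], [8/5, -18/5, 3/5], [2, -5, 1]].
det B = 5, so B⁻¹ = [[4/5, -16/5, 3], [0, 1, -1], [-3/5, 12/5, -2]].
C⁻¹R = [[6, 17, 3], [2, -5, 6], [7, 5, 6]].
W = (C⁻¹R)B⁻¹ = [[3, 5, -5], [-2, 3, -1], [2, -3, 4]].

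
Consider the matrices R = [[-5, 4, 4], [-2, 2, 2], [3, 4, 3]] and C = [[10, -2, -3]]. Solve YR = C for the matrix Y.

Right-multiplying both sides by R⁻¹ gives Y = CR⁻¹.
det R = 2, so R⁻¹ = [[-1, 2, 0], [6, -27/2, 1], [-7, 16, -1]].
Y = CR⁻¹ = [[10, -2, -3]] · [[-1, 2, 0], [6, -27/2, 1], [-7, 16, -1]] = [[-1, -1, 1]].

Y = [[-1, -1, 1]]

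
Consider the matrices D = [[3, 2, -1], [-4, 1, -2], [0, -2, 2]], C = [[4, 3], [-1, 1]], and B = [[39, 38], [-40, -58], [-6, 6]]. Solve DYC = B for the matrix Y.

Y = [[3, 2], [2, 2], [2, 5]]

Isolating Y: multiply by D⁻¹ from the left and C⁻¹ from the right, so Y = D⁻¹BC⁻¹.
D has determinant 2; D⁻¹ = [[-1, -1, -3/2], [4, 3, 5], [4, 3, 11/2]].
det C = 7; the adjugate gives C⁻¹ = [[1/7, -3/7], [1/7, 4/7]].
D⁻¹B = [[10, 11], [6, 8], [3, 11]].
Y = (D⁻¹B)C⁻¹ = [[3, 2], [2, 2], [2, 5]].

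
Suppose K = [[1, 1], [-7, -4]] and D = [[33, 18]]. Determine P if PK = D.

P = [[-2, -5]]

K is on the right of P, so right-multiply by K⁻¹: P = DK⁻¹.
det K = 3, so K⁻¹ = [[-4/3, -1/3], [7/3, 1/3]].
P = DK⁻¹ = [[33, 18]] · [[-4/3, -1/3], [7/3, 1/3]] = [[-2, -5]].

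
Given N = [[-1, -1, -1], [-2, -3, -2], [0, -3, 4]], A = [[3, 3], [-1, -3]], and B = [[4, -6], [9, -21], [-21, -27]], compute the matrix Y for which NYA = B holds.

Y = N⁻¹BA⁻¹ (apply N⁻¹ on the left and A⁻¹ on the right).
N has determinant 4; N⁻¹ = [[-9/2, 7/4, -1/4], [2, -1, 0], [3/2, -3/4, 1/4]].
det A = -6, so A⁻¹ = [[1/2, 1/2], [-1/6, -1/2]].
N⁻¹B = [[3, -3], [-1, 9], [-6, 0]].
Y = (N⁻¹B)A⁻¹ = [[2, 3], [-2, -5], [-3, -3]].

Y = [[2, 3], [-2, -5], [-3, -3]]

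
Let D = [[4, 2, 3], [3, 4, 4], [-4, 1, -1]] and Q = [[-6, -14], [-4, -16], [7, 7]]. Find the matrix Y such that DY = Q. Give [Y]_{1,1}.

0

Since D multiplies Y on the left, Y = D⁻¹Q.
det D = -1, so D⁻¹ = [[8, -5, 4], [13, -8, 7], [-19, 12, -10]].
Y = D⁻¹Q = [[8, -5, 4], [13, -8, 7], [-19, 12, -10]] · [[-6, -14], [-4, -16], [7, 7]] = [[0, -4], [3, -5], [-4, 4]].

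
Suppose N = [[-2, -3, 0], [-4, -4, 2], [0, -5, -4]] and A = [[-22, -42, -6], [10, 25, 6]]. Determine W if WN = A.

Right-multiplying both sides by N⁻¹ gives W = AN⁻¹.
det N = -4, so N⁻¹ = [[-13/2, 3, 3/2], [4, -2, -1], [-5, 5/2, 1]].
W = AN⁻¹ = [[-22, -42, -6], [10, 25, 6]] · [[-13/2, 3, 3/2], [4, -2, -1], [-5, 5/2, 1]] = [[5, 3, 3], [5, -5, -4]].

W = [[5, 3, 3], [5, -5, -4]]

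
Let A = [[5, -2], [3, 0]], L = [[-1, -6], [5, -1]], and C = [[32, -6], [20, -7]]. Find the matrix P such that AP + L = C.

AP = C − L = [[33, 0], [15, -6]].
A is on the left of P, so left-multiply by A⁻¹: P = A⁻¹(C − L).
A has determinant 6; A⁻¹ = [[0, 1/3], [-1/2, 5/6]].
P = A⁻¹(C − L) = [[5, -2], [-4, -5]].

P = [[5, -2], [-4, -5]]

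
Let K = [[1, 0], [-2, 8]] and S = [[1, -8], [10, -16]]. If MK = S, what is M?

M = [[-1, -1], [6, -2]]

Since K sits to the right of M, M = SK⁻¹.
det K = 8; the adjugate gives K⁻¹ = [[1, 0], [1/4, 1/8]].
M = SK⁻¹ = [[1, -8], [10, -16]] · [[1, 0], [1/4, 1/8]] = [[-1, -1], [6, -2]].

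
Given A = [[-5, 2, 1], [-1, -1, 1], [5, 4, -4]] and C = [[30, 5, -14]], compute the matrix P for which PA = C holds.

P = [[-3, 5, 4]]

A is on the right of P, so right-multiply by A⁻¹: P = CA⁻¹.
det A = 3; the adjugate gives A⁻¹ = [[0, 4, 1], [1/3, 5, 4/3], [1/3, 10, 7/3]].
P = CA⁻¹ = [[30, 5, -14]] · [[0, 4, 1], [1/3, 5, 4/3], [1/3, 10, 7/3]] = [[-3, 5, 4]].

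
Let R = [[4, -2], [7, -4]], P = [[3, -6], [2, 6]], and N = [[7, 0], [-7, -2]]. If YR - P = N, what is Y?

YR = N + P = [[10, -6], [-5, 4]].
R is on the right of Y, so right-multiply by R⁻¹: Y = (N + P)R⁻¹.
det R = -2; the adjugate gives R⁻¹ = [[2, -1], [7/2, -2]].
Y = (N + P)R⁻¹ = [[-1, 2], [4, -3]].

Y = [[-1, 2], [4, -3]]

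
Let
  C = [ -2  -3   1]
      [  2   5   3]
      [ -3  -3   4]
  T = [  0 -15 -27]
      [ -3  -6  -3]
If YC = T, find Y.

Since C sits to the right of Y, Y = TC⁻¹.
det C = 2, so C⁻¹ = [[29/2, 9/2, -7], [-17/2, -5/2, 4], [9/2, 3/2, -2]].
Y = TC⁻¹ = [[0, -15, -27], [-3, -6, -3]] · [[29/2, 9/2, -7], [-17/2, -5/2, 4], [9/2, 3/2, -2]] = [[6, -3, -6], [-6, -3, 3]].

Y = [[6, -3, -6], [-6, -3, 3]]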